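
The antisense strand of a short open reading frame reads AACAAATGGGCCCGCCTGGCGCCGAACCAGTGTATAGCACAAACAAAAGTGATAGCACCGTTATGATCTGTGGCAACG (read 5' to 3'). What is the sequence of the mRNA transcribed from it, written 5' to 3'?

RNA polymerase reads the template 3'→5' and synthesizes mRNA 5'→3' by base-pairing (A→U, T→A, G↔C). The complement of the template is TTGTTTACCCGGGCGGACCGCGGCTTGGTCACATATCGTGTTTGTTTTCACTATCGTGGCAATACTAGACACCGTTGC; antiparallel, so 5'→3' the coding strand is CGTTGCCACAGATCATAACGGTGCTATCACTTTTGTTTGTGCTATACACTGGTTCGGCGCCAGGCGGGCCCATTTGTT. Replace T with U for the mRNA.

5'-CGUUGCCACAGAUCAUAACGGUGCUAUCACUUUUGUUUGUGCUAUACACUGGUUCGGCGCCAGGCGGGCCCAUUUGUU-3'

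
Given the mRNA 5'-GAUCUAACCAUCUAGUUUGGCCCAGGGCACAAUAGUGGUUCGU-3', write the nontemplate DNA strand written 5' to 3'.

5'-GATCTAACCATCTAGTTTGGCCCAGGGCACAATAGTGGTTCGT-3'

The coding DNA strand has the same 5'→3' sequence as the mRNA with U replaced by T.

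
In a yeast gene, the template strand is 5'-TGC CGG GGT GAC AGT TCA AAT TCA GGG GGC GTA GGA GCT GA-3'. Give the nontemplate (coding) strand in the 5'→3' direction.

The coding strand is complementary and antiparallel to the template: take the complement (A↔T, G↔C) and reverse.

5'-TCAGCTCCTACGCCCCCTGAATTTGAACTGTCACCCCGGCA-3'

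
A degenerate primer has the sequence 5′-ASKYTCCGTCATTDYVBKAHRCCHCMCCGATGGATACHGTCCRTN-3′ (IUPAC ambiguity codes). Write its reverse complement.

Standard pairs A↔T, G↔C; ambiguity codes pair R↔Y, M↔K, S↔S, B↔V, D↔H, N↔N. Complement (TSMRAGGCAGTAAHRBVMTDYGGDGKGGCTACCTATGDCAGGYAN), then reverse for 5'→3'.

5'-NAYGGACDGTATCCATCGGKGDGGYDTMVBRHAATGACGGARMST-3'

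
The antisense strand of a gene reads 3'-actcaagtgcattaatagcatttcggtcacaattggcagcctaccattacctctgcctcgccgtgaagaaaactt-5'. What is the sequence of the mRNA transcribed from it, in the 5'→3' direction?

Reading the template 3'→5' as shown, RNA polymerase pairs each base (A→U, T→A, G↔C) to build mRNA 5'→3' directly.

5'-UGAGUUCACGUAAUUAUCGUAAAGCCAGUGUUAACCGUCGGAUGGUAAUGGAGACGGAGCGGCACUUCUUUUGAA-3'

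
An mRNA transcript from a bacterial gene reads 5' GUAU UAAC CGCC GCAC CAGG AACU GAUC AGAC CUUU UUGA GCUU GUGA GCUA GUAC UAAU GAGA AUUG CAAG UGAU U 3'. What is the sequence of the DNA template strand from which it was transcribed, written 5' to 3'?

5'-AATCACTTGCAATTCTCATTAGTACTAGCTCACAAGCTCAAAAAGGTCTGATCAGTTCCTGGTGCGGCGGTTAATAC-3'

Replace U with T to get the coding DNA strand: GTATTAACCGCCGCACCAGGAACTGATCAGACCTTTTTGAGCTTGTGAGCTAGTACTAATGAGAATTGCAAGTGATT. The template strand is its reverse complement (complement CATAATTGGCGGCGTGGTCCTTGACTAGTCTGGAAAAACTCGAACACTCGATCATGATTACTCTTAACGTTCACTAA, then reverse).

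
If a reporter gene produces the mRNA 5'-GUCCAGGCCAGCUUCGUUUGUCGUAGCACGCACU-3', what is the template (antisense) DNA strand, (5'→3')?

5'-AGTGCGTGCTACGACAAACGAAGCTGGCCTGGAC-3'

Replace U with T to get the coding DNA strand: GTCCAGGCCAGCTTCGTTTGTCGTAGCACGCACT. The template strand is its reverse complement (complement CAGGTCCGGTCGAAGCAAACAGCATCGTGCGTGA, then reverse).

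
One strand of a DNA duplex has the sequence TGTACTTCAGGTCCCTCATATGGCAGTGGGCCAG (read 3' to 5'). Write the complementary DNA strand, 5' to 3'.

5'-ACATGAAGTCCAGGGAGTATACCGTCACCCGGTC-3'

The strand is given 3'→5', so its complement runs 5'→3' in the same left-to-right order: pair each base A↔T, G↔C.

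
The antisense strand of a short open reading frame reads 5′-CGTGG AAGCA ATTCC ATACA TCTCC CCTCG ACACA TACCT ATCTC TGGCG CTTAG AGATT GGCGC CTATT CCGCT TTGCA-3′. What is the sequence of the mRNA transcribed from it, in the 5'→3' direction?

5'-UGCAAAGCGGAAUAGGCGCCAAUCUCUAAGCGCCAGAGAUAGGUAUGUGUCGAGGGGAGAUGUAUGGAAUUGCUUCCACG-3'

RNA polymerase reads the template 3'→5' and synthesizes mRNA 5'→3' by base-pairing (A→U, T→A, G↔C). The complement of the template is GCACCTTCGTTAAGGTATGTAGAGGGGAGCTGTGTATGGATAGAGACCGCGAATCTCTAACCGCGGATAAGGCGAAACGT; antiparallel, so 5'→3' the coding strand is TGCAAAGCGGAATAGGCGCCAATCTCTAAGCGCCAGAGATAGGTATGTGTCGAGGGGAGATGTATGGAATTGCTTCCACG. Replace T with U for the mRNA.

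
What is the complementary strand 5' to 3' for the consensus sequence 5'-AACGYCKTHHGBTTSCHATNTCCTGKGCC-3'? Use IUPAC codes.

5'-GGCMCAGGANATDGSAAVCDDAMGRCGTT-3'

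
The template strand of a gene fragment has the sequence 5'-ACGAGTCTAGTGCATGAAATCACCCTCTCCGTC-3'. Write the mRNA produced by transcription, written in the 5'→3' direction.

RNA polymerase reads the template 3'→5' and synthesizes mRNA 5'→3' by base-pairing (A→U, T→A, G↔C). The complement of the template is TGCTCAGATCACGTACTTTAGTGGGAGAGGCAG; antiparallel, so 5'→3' the coding strand is GACGGAGAGGGTGATTTCATGCACTAGACTCGT. Replace T with U for the mRNA.

5'-GACGGAGAGGGUGAUUUCAUGCACUAGACUCGU-3'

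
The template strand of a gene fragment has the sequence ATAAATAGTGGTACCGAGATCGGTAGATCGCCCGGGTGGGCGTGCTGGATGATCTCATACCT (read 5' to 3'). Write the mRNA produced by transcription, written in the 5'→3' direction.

5′-AGGUAUGAGAUCAUCCAGCACGCCCACCCGGGCGAUCUACCGAUCUCGGUACCACUAUUUAU-3′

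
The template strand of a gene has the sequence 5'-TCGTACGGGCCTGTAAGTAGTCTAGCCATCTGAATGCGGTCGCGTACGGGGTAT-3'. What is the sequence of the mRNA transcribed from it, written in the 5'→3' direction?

The mRNA has the sequence of the coding strand (reverse complement of the template) with T→U. Reverse complement of TCGTACGGGCCTGTAAGTAGTCTAGCCATCTGAATGCGGTCGCGTACGGGGTAT is ATACCCCGTACGCGACCGCATTCAGATGGCTAGACTACTTACAGGCCCGTACGA; then T→U.

5'-AUACCCCGUACGCGACCGCAUUCAGAUGGCUAGACUACUUACAGGCCCGUACGA-3'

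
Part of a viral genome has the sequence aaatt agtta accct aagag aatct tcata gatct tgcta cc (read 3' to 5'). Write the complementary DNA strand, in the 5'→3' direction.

The strand is given 3'→5', so its complement runs 5'→3' in the same left-to-right order: pair each base A↔T, G↔C.

5'-TTTAATCAATTGGGATTCTCTTAGAAGTATCTAGAACGATGG-3'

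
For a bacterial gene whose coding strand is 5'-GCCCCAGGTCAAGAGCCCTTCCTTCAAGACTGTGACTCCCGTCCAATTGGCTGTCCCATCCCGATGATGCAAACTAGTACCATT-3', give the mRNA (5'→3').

5′-GCCCCAGGUCAAGAGCCCUUCCUUCAAGACUGUGACUCCCGUCCAAUUGGCUGUCCCAUCCCGAUGAUGCAAACUAGUACCAUU-3′

The mRNA is synthesized from the template strand, so it matches the coding strand with T replaced by U.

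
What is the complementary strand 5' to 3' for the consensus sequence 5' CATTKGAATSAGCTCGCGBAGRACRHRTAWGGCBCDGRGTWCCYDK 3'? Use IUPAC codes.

5'-MHRGGWACYCHGVGCCWTAYDYGTYCTVCGCGAGCTSATTCMAATG-3'

Standard pairs A↔T, G↔C; ambiguity codes pair R↔Y, K↔M, W↔W, S↔S, B↔V, D↔H. Complement (GTAAMCTTASTCGAGCGCVTCYTGYDYATWCCGVGHCYCAWGGRHM), then reverse for 5'→3'.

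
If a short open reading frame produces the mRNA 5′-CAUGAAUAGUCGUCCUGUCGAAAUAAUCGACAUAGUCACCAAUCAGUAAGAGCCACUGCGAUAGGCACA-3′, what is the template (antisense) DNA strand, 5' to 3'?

5'-TGTGCCTATCGCAGTGGCTCTTACTGATTGGTGACTATGTCGATTATTTCGACAGGACGACTATTCATG-3'

Replace U with T to get the coding DNA strand: CATGAATAGTCGTCCTGTCGAAATAATCGACATAGTCACCAATCAGTAAGAGCCACTGCGATAGGCACA. The template strand is its reverse complement (complement GTACTTATCAGCAGGACAGCTTTATTAGCTGTATCAGTGGTTAGTCATTCTCGGTGACGCTATCCGTGT, then reverse).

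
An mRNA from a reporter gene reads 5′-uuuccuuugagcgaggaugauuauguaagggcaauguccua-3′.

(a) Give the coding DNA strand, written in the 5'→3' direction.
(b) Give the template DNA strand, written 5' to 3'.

(a) 5'-TTTCCTTTGAGCGAGGATGATTATGTAAGGGCAATGTCCTA-3'
(b) 5'-TAGGACATTGCCCTTACATAATCATCCTCGCTCAAAGGAAA-3'

(a) The coding strand matches the mRNA with U→T.
(b) The template strand is the reverse complement of the coding strand.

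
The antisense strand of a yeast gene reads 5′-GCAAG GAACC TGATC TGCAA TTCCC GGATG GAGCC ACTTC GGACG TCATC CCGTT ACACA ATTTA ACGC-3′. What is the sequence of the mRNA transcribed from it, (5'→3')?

5'-GCGUUAAAUUGUGUAACGGGAUGACGUCCGAAGUGGCUCCAUCCGGGAAUUGCAGAUCAGGUUCCUUGC-3'

The mRNA has the sequence of the coding strand (reverse complement of the template) with T→U. Reverse complement of GCAAGGAACCTGATCTGCAATTCCCGGATGGAGCCACTTCGGACGTCATCCCGTTACACAATTTAACGC is GCGTTAAATTGTGTAACGGGATGACGTCCGAAGTGGCTCCATCCGGGAATTGCAGATCAGGTTCCTTGC; then T→U.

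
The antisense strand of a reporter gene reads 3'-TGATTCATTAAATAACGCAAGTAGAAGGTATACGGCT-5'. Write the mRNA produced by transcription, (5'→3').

Reading the template 3'→5' as shown, RNA polymerase pairs each base (A→U, T→A, G↔C) to build mRNA 5'→3' directly.

5'-ACUAAGUAAUUUAUUGCGUUCAUCUUCCAUAUGCCGA-3'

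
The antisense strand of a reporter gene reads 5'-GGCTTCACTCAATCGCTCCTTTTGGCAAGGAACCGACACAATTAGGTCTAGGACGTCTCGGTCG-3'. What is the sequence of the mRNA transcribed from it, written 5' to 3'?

5'-CGACCGAGACGUCCUAGACCUAAUUGUGUCGGUUCCUUGCCAAAAGGAGCGAUUGAGUGAAGCC-3'

RNA polymerase reads the template 3'→5' and synthesizes mRNA 5'→3' by base-pairing (A→U, T→A, G↔C). The complement of the template is CCGAAGTGAGTTAGCGAGGAAAACCGTTCCTTGGCTGTGTTAATCCAGATCCTGCAGAGCCAGC; antiparallel, so 5'→3' the coding strand is CGACCGAGACGTCCTAGACCTAATTGTGTCGGTTCCTTGCCAAAAGGAGCGATTGAGTGAAGCC. Replace T with U for the mRNA.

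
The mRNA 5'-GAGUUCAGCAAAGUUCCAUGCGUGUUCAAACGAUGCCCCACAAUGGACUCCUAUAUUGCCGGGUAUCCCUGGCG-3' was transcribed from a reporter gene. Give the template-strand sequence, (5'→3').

Replace U with T to get the coding DNA strand: GAGTTCAGCAAAGTTCCATGCGTGTTCAAACGATGCCCCACAATGGACTCCTATATTGCCGGGTATCCCTGGCG. The template strand is its reverse complement (complement CTCAAGTCGTTTCAAGGTACGCACAAGTTTGCTACGGGGTGTTACCTGAGGATATAACGGCCCATAGGGACCGC, then reverse).

5'-CGCCAGGGATACCCGGCAATATAGGAGTCCATTGTGGGGCATCGTTTGAACACGCATGGAACTTTGCTGAACTC-3'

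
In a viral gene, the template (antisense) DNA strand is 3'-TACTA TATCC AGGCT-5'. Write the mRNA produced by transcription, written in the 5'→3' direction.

5'-AUGAUAUAGGUCCGA-3'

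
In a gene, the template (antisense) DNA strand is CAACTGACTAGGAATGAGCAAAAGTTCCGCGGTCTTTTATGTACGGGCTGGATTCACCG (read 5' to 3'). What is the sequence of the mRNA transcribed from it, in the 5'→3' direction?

The mRNA has the sequence of the coding strand (reverse complement of the template) with T→U. Reverse complement of CAACTGACTAGGAATGAGCAAAAGTTCCGCGGTCTTTTATGTACGGGCTGGATTCACCG is CGGTGAATCCAGCCCGTACATAAAAGACCGCGGAACTTTTGCTCATTCCTAGTCAGTTG; then T→U.

5'-CGGUGAAUCCAGCCCGUACAUAAAAGACCGCGGAACUUUUGCUCAUUCCUAGUCAGUUG-3'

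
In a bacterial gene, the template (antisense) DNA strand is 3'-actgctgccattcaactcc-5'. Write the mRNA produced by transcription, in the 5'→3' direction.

Reading the template 3'→5' as shown, RNA polymerase pairs each base (A→U, T→A, G↔C) to build mRNA 5'→3' directly.

5'-UGACGACGGUAAGUUGAGG-3'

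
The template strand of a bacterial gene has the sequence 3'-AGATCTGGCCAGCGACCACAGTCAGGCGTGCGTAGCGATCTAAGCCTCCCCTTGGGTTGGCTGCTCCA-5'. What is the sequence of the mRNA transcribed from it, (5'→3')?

5′-UCUAGACCGGUCGCUGGUGUCAGUCCGCACGCAUCGCUAGAUUCGGAGGGGAACCCAACCGACGAGGU-3′

Reading the template 3'→5' as shown, RNA polymerase pairs each base (A→U, T→A, G↔C) to build mRNA 5'→3' directly.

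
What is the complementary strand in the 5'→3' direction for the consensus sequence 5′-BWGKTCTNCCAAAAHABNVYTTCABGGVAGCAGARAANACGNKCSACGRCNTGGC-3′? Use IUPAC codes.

5'-GCCANGYCGTSGMNCGTNTTYTCTGCTBCCVTGAARBNVTDTTTTGGNAGAMCWV-3'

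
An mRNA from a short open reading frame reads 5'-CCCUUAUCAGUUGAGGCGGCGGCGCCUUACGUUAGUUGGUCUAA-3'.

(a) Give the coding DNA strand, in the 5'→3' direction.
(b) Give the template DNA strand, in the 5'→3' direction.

(a) The coding strand matches the mRNA with U→T.
(b) The template strand is the reverse complement of the coding strand.

(a) 5'-CCCTTATCAGTTGAGGCGGCGGCGCCTTACGTTAGTTGGTCTAA-3'
(b) 5'-TTAGACCAACTAACGTAAGGCGCCGCCGCCTCAACTGATAAGGG-3'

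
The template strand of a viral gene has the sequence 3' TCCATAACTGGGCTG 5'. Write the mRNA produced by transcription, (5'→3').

5'-AGGUAUUGACCCGAC-3'

Reading the template 3'→5' as shown, RNA polymerase pairs each base (A→U, T→A, G↔C) to build mRNA 5'→3' directly.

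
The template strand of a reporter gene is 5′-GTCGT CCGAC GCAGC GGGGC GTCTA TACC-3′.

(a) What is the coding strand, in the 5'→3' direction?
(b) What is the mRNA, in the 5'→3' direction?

(a) The coding strand is the reverse complement of the template: complement CAGCAGGCTGCGTCGCCCCGCAGATATGG, then reverse.
(b) mRNA has the coding-strand sequence with T→U.

(a) 5'-GGTATAGACGCCCCGCTGCGTCGGACGAC-3'
(b) 5'-GGUAUAGACGCCCCGCUGCGUCGGACGAC-3'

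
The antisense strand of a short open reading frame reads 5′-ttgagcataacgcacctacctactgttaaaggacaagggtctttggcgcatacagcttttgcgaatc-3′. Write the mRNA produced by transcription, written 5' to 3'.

5'-GAUUCGCAAAAGCUGUAUGCGCCAAAGACCCUUGUCCUUUAACAGUAGGUAGGUGCGUUAUGCUCAA-3'

RNA polymerase reads the template 3'→5' and synthesizes mRNA 5'→3' by base-pairing (A→U, T→A, G↔C). The complement of the template is AACTCGTATTGCGTGGATGGATGACAATTTCCTGTTCCCAGAAACCGCGTATGTCGAAAACGCTTAG; antiparallel, so 5'→3' the coding strand is GATTCGCAAAAGCTGTATGCGCCAAAGACCCTTGTCCTTTAACAGTAGGTAGGTGCGTTATGCTCAA. Replace T with U for the mRNA.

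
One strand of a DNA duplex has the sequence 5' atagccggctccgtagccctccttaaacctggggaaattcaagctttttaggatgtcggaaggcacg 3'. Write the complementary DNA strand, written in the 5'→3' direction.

5'-CGTGCCTTCCGACATCCTAAAAAGCTTGAATTTCCCCAGGTTTAAGGAGGGCTACGGAGCCGGCTAT-3'

The complement of ATAGCCGGCTCCGTAGCCCTCCTTAAACCTGGGGAAATTCAAGCTTTTTAGGATGTCGGAAGGCACG is TATCGGCCGAGGCATCGGGAGGAATTTGGACCCCTTTAAGTTCGAAAAATCCTACAGCCTTCCGTGC (A↔T, G↔C). DNA strands are antiparallel, so the complementary strand runs 3'→5'; reversing gives the 5'→3' form.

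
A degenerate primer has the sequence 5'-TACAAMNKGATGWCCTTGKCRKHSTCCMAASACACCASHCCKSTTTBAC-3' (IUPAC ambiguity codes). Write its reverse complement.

Standard pairs A↔T, G↔C; ambiguity codes pair R↔Y, M↔K, W↔W, S↔S, B↔V, H↔D, N↔N. Complement (ATGTTKNMCTACWGGAACMGYMDSAGGKTTSTGTGGTSDGGMSAAAVTG), then reverse for 5'→3'.

5'-GTVAAASMGGDSTGGTGTSTTKGGASDMYGMCAAGGWCATCMNKTTGTA-3'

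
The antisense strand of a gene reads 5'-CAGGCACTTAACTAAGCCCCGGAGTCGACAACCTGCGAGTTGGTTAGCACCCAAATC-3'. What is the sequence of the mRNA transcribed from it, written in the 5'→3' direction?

RNA polymerase reads the template 3'→5' and synthesizes mRNA 5'→3' by base-pairing (A→U, T→A, G↔C). The complement of the template is GTCCGTGAATTGATTCGGGGCCTCAGCTGTTGGACGCTCAACCAATCGTGGGTTTAG; antiparallel, so 5'→3' the coding strand is GATTTGGGTGCTAACCAACTCGCAGGTTGTCGACTCCGGGGCTTAGTTAAGTGCCTG. Replace T with U for the mRNA.

5'-GAUUUGGGUGCUAACCAACUCGCAGGUUGUCGACUCCGGGGCUUAGUUAAGUGCCUG-3'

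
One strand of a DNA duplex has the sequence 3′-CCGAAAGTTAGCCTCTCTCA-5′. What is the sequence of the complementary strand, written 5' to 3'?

5'-GGCTTTCAATCGGAGAGAGT-3'

The strand is given 3'→5', so its complement runs 5'→3' in the same left-to-right order: pair each base A↔T, G↔C.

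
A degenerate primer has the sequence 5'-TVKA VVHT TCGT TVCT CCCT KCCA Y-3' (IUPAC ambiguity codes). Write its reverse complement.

5'-RTGGMAGGGAGBAACGAADBBTMBA-3'

Standard pairs A↔T, G↔C; ambiguity codes pair Y↔R, K↔M, H↔D, V↔B. Complement (ABMTBBDAAGCAABGAGGGAMGGTR), then reverse for 5'→3'.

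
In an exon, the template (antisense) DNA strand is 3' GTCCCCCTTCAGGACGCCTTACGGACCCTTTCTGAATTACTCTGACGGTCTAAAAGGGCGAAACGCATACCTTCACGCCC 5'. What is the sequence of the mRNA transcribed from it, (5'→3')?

Reading the template 3'→5' as shown, RNA polymerase pairs each base (A→U, T→A, G↔C) to build mRNA 5'→3' directly.

5'-CAGGGGGAAGUCCUGCGGAAUGCCUGGGAAAGACUUAAUGAGACUGCCAGAUUUUCCCGCUUUGCGUAUGGAAGUGCGGG-3'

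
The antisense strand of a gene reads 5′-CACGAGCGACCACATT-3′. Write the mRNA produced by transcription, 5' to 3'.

RNA polymerase reads the template 3'→5' and synthesizes mRNA 5'→3' by base-pairing (A→U, T→A, G↔C). The complement of the template is GTGCTCGCTGGTGTAA; antiparallel, so 5'→3' the coding strand is AATGTGGTCGCTCGTG. Replace T with U for the mRNA.

5'-AAUGUGGUCGCUCGUG-3'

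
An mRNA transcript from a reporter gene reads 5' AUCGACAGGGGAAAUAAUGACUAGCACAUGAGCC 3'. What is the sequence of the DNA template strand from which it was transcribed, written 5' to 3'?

5'-GGCTCATGTGCTAGTCATTATTTCCCCTGTCGAT-3'

Replace U with T to get the coding DNA strand: ATCGACAGGGGAAATAATGACTAGCACATGAGCC. The template strand is its reverse complement (complement TAGCTGTCCCCTTTATTACTGATCGTGTACTCGG, then reverse).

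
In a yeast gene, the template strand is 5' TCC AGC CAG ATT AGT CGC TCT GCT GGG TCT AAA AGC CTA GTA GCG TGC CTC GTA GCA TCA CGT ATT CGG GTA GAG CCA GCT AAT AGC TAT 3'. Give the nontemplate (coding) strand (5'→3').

5'-ATAGCTATTAGCTGGCTCTACCCGAATACGTGATGCTACGAGGCACGCTACTAGGCTTTTAGACCCAGCAGAGCGACTAATCTGGCTGGA-3'

The coding strand is complementary and antiparallel to the template: take the complement (A↔T, G↔C) and reverse.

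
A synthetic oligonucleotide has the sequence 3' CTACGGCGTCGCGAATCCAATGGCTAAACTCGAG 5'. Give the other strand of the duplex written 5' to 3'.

5'-GATGCCGCAGCGCTTAGGTTACCGATTTGAGCTC-3'

The strand is given 3'→5', so its complement runs 5'→3' in the same left-to-right order: pair each base A↔T, G↔C.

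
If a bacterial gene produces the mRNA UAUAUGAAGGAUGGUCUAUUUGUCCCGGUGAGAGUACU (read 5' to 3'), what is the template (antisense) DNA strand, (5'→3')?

Replace U with T to get the coding DNA strand: TATATGAAGGATGGTCTATTTGTCCCGGTGAGAGTACT. The template strand is its reverse complement (complement ATATACTTCCTACCAGATAAACAGGGCCACTCTCATGA, then reverse).

5'-AGTACTCTCACCGGGACAAATAGACCATCCTTCATATA-3'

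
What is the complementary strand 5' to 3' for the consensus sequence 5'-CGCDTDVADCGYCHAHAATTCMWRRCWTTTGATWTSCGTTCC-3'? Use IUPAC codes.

5'-GGAACGSAWATCAAAWGYYWKGAATTDTDGRCGHTBHAHGCG-3'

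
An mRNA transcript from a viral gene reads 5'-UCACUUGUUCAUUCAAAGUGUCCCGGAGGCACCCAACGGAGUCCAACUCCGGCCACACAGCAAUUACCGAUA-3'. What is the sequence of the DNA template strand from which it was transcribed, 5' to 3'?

5′-TATCGGTAATTGCTGTGTGGCCGGAGTTGGACTCCGTTGGGTGCCTCCGGGACACTTTGAATGAACAAGTGA-3′

Replace U with T to get the coding DNA strand: TCACTTGTTCATTCAAAGTGTCCCGGAGGCACCCAACGGAGTCCAACTCCGGCCACACAGCAATTACCGATA. The template strand is its reverse complement (complement AGTGAACAAGTAAGTTTCACAGGGCCTCCGTGGGTTGCCTCAGGTTGAGGCCGGTGTGTCGTTAATGGCTAT, then reverse).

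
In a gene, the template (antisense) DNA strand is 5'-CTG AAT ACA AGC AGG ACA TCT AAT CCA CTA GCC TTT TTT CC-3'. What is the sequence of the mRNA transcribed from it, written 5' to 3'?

The mRNA has the sequence of the coding strand (reverse complement of the template) with T→U. Reverse complement of CTGAATACAAGCAGGACATCTAATCCACTAGCCTTTTTTCC is GGAAAAAAGGCTAGTGGATTAGATGTCCTGCTTGTATTCAG; then T→U.

5'-GGAAAAAAGGCUAGUGGAUUAGAUGUCCUGCUUGUAUUCAG-3'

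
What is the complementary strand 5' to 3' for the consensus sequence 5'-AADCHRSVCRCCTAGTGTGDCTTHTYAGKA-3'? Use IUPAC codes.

Standard pairs A↔T, G↔C; ambiguity codes pair R↔Y, K↔M, S↔S, D↔H, V↔B. Complement (TTHGDYSBGYGGATCACACHGAADARTCMT), then reverse for 5'→3'.

5'-TMCTRADAAGHCACACTAGGYGBSYDGHTT-3'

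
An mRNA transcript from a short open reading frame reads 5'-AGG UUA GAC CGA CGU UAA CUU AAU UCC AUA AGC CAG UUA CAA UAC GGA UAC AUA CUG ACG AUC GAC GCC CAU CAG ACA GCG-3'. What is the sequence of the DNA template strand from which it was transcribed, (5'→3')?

5'-CGCTGTCTGATGGGCGTCGATCGTCAGTATGTATCCGTATTGTAACTGGCTTATGGAATTAAGTTAACGTCGGTCTAACCT-3'

Replace U with T to get the coding DNA strand: AGGTTAGACCGACGTTAACTTAATTCCATAAGCCAGTTACAATACGGATACATACTGACGATCGACGCCCATCAGACAGCG. The template strand is its reverse complement (complement TCCAATCTGGCTGCAATTGAATTAAGGTATTCGGTCAATGTTATGCCTATGTATGACTGCTAGCTGCGGGTAGTCTGTCGC, then reverse).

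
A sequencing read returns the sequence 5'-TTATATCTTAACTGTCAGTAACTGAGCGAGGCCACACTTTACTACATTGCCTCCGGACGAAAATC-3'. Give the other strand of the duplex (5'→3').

The complement of TTATATCTTAACTGTCAGTAACTGAGCGAGGCCACACTTTACTACATTGCCTCCGGACGAAAATC is AATATAGAATTGACAGTCATTGACTCGCTCCGGTGTGAAATGATGTAACGGAGGCCTGCTTTTAG (A↔T, G↔C). DNA strands are antiparallel, so the complementary strand runs 3'→5'; reversing gives the 5'→3' form.

5'-GATTTTCGTCCGGAGGCAATGTAGTAAAGTGTGGCCTCGCTCAGTTACTGACAGTTAAGATATAA-3'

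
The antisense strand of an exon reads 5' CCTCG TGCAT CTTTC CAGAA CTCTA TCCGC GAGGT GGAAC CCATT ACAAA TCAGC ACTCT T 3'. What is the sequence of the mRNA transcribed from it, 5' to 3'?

The mRNA has the sequence of the coding strand (reverse complement of the template) with T→U. Reverse complement of CCTCGTGCATCTTTCCAGAACTCTATCCGCGAGGTGGAACCCATTACAAATCAGCACTCTT is AAGAGTGCTGATTTGTAATGGGTTCCACCTCGCGGATAGAGTTCTGGAAAGATGCACGAGG; then T→U.

5′-AAGAGUGCUGAUUUGUAAUGGGUUCCACCUCGCGGAUAGAGUUCUGGAAAGAUGCACGAGG-3′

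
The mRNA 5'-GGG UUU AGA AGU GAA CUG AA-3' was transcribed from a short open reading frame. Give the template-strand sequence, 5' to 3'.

Replace U with T to get the coding DNA strand: GGGTTTAGAAGTGAACTGAA. The template strand is its reverse complement (complement CCCAAATCTTCACTTGACTT, then reverse).

5'-TTCAGTTCACTTCTAAACCC-3'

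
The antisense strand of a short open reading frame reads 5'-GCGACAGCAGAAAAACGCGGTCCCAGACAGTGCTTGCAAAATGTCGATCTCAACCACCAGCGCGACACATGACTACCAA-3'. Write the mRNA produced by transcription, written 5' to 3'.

5′-UUGGUAGUCAUGUGUCGCGCUGGUGGUUGAGAUCGACAUUUUGCAAGCACUGUCUGGGACCGCGUUUUUCUGCUGUCGC-3′

RNA polymerase reads the template 3'→5' and synthesizes mRNA 5'→3' by base-pairing (A→U, T→A, G↔C). The complement of the template is CGCTGTCGTCTTTTTGCGCCAGGGTCTGTCACGAACGTTTTACAGCTAGAGTTGGTGGTCGCGCTGTGTACTGATGGTT; antiparallel, so 5'→3' the coding strand is TTGGTAGTCATGTGTCGCGCTGGTGGTTGAGATCGACATTTTGCAAGCACTGTCTGGGACCGCGTTTTTCTGCTGTCGC. Replace T with U for the mRNA.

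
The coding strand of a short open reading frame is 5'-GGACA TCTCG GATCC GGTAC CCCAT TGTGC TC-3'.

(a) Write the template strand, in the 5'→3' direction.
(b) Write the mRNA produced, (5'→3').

(a) 5'-GAGCACAATGGGGTACCGGATCCGAGATGTCC-3'
(b) 5'-GGACAUCUCGGAUCCGGUACCCCAUUGUGCUC-3'

(a) The template strand is the reverse complement of the coding strand: complement CCTGTAGAGCCTAGGCCATGGGGTAACACGAG, then reverse.
(b) mRNA matches the coding strand with T→U.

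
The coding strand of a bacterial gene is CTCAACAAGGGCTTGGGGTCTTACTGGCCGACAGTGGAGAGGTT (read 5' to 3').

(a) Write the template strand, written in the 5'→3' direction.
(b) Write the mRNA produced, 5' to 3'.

(a) The template strand is the reverse complement of the coding strand: complement GAGTTGTTCCCGAACCCCAGAATGACCGGCTGTCACCTCTCCAA, then reverse.
(b) mRNA matches the coding strand with T→U.

(a) 5'-AACCTCTCCACTGTCGGCCAGTAAGACCCCAAGCCCTTGTTGAG-3'
(b) 5'-CUCAACAAGGGCUUGGGGUCUUACUGGCCGACAGUGGAGAGGUU-3'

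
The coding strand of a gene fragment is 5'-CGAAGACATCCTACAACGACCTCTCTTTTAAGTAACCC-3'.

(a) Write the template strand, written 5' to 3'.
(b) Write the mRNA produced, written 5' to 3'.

(a) The template strand is the reverse complement of the coding strand: complement GCTTCTGTAGGATGTTGCTGGAGAGAAAATTCATTGGG, then reverse.
(b) mRNA matches the coding strand with T→U.

(a) 5′-GGGTTACTTAAAAGAGAGGTCGTTGTAGGATGTCTTCG-3′
(b) 5'-CGAAGACAUCCUACAACGACCUCUCUUUUAAGUAACCC-3'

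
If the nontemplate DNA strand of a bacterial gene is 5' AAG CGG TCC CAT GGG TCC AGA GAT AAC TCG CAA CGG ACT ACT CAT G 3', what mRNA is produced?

The mRNA is synthesized from the template strand, so it matches the coding strand with T replaced by U.

5'-AAGCGGUCCCAUGGGUCCAGAGAUAACUCGCAACGGACUACUCAUG-3'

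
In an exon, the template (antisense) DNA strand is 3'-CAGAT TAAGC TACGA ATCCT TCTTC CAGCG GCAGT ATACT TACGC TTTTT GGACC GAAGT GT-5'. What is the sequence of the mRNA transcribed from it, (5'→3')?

5'-GUCUAAUUCGAUGCUUAGGAAGAAGGUCGCCGUCAUAUGAAUGCGAAAAACCUGGCUUCACA-3'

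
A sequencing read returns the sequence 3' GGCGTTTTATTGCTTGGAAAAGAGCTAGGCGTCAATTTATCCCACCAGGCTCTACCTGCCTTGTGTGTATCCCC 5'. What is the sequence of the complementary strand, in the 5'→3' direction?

5′-CCGCAAAATAACGAACCTTTTCTCGATCCGCAGTTAAATAGGGTGGTCCGAGATGGACGGAACACACATAGGGG-3′

The strand is given 3'→5', so its complement runs 5'→3' in the same left-to-right order: pair each base A↔T, G↔C.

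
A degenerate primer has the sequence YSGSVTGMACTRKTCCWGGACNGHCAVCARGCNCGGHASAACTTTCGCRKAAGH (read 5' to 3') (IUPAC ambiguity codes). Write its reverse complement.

5'-DCTTMYGCGAAAGTTSTDCCGNGCYTGBTGDCNGTCCWGGAMYAGTKCABSCSR-3'

Standard pairs A↔T, G↔C; ambiguity codes pair R↔Y, M↔K, W↔W, S↔S, H↔D, V↔B, N↔N. Complement (RSCSBACKTGAYMAGGWCCTGNCDGTBGTYCGNGCCDTSTTGAAAGCGYMTTCD), then reverse for 5'→3'.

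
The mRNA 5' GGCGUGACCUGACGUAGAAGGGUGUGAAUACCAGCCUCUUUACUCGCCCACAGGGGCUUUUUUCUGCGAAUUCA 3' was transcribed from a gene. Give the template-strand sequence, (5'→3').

Replace U with T to get the coding DNA strand: GGCGTGACCTGACGTAGAAGGGTGTGAATACCAGCCTCTTTACTCGCCCACAGGGGCTTTTTTCTGCGAATTCA. The template strand is its reverse complement (complement CCGCACTGGACTGCATCTTCCCACACTTATGGTCGGAGAAATGAGCGGGTGTCCCCGAAAAAAGACGCTTAAGT, then reverse).

5'-TGAATTCGCAGAAAAAAGCCCCTGTGGGCGAGTAAAGAGGCTGGTATTCACACCCTTCTACGTCAGGTCACGCC-3'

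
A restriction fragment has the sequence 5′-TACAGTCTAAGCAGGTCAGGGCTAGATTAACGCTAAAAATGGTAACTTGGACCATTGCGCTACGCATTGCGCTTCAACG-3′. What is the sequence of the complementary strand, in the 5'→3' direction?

5′-CGTTGAAGCGCAATGCGTAGCGCAATGGTCCAAGTTACCATTTTTAGCGTTAATCTAGCCCTGACCTGCTTAGACTGTA-3′

Pairing A↔T and G↔C gives ATGTCAGATTCGTCCAGTCCCGATCTAATTGCGATTTTTACCATTGAACCTGGTAACGCGATGCGTAACGCGAAGTTGC, running 3'→5'. Reverse for the 5'→3' convention.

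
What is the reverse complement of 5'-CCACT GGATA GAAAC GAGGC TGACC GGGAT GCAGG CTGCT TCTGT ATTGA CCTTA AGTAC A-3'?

5'-TGTACTTAAGGTCAATACAGAAGCAGCCTGCATCCCGGTCAGCCTCGTTTCTATCCAGTGG-3'

Complement each base (A↔T, G↔C): GGTGACCTATCTTTGCTCCGACTGGCCCTACGTCCGACGAAGACATAACTGGAATTCATGT. Then reverse.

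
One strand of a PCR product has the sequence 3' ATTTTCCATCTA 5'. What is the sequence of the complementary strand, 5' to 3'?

The strand is given 3'→5', so its complement runs 5'→3' in the same left-to-right order: pair each base A↔T, G↔C.

5'-TAAAAGGTAGAT-3'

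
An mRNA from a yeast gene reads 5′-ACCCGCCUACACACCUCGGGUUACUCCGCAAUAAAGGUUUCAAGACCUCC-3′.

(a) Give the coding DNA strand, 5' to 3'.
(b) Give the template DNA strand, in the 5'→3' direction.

(a) The coding strand matches the mRNA with U→T.
(b) The template strand is the reverse complement of the coding strand.

(a) 5'-ACCCGCCTACACACCTCGGGTTACTCCGCAATAAAGGTTTCAAGACCTCC-3'
(b) 5'-GGAGGTCTTGAAACCTTTATTGCGGAGTAACCCGAGGTGTGTAGGCGGGT-3'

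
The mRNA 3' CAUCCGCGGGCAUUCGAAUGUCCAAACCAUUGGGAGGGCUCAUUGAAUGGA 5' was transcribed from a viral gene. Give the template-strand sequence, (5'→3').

5'-GTAGGCGCCCGTAAGCTTACAGGTTTGGTAACCCTCCCGAGTAACTTACCT-3'

Written 5'→3' the mRNA is AGGUAAGUUACUCGGGAGGGUUACCAAACCUGUAAGCUUACGGGCGCCUAC, so the coding DNA strand is AGGTAAGTTACTCGGGAGGGTTACCAAACCTGTAAGCTTACGGGCGCCTAC. The template is its reverse complement.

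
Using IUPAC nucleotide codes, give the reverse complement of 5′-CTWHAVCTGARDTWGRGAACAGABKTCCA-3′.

Standard pairs A↔T, G↔C; ambiguity codes pair R↔Y, K↔M, W↔W, B↔V, D↔H. Complement (GAWDTBGACTYHAWCYCTTGTCTVMAGGT), then reverse for 5'→3'.

5'-TGGAMVTCTGTTCYCWAHYTCAGBTDWAG-3'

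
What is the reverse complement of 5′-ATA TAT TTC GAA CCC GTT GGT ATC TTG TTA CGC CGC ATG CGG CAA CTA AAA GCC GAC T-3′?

5′-AGTCGGCTTTTAGTTGCCGCATGCGGCGTAACAAGATACCAACGGGTTCGAAATATAT-3′

Reading the sequence 3'→5' and pairing each base (A↔T, G↔C) gives the reverse complement directly.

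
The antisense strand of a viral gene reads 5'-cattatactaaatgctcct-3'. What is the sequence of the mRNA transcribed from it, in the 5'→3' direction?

5'-AGGAGCAUUUAGUAUAAUG-3'

The mRNA has the sequence of the coding strand (reverse complement of the template) with T→U. Reverse complement of CATTATACTAAATGCTCCT is AGGAGCATTTAGTATAATG; then T→U.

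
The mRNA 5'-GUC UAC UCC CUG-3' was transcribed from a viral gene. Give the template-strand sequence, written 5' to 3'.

5'-CAGGGAGTAGAC-3'

Replace U with T to get the coding DNA strand: GTCTACTCCCTG. The template strand is its reverse complement (complement CAGATGAGGGAC, then reverse).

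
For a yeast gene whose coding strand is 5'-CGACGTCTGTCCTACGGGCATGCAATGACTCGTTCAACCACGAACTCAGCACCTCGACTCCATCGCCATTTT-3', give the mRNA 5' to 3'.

5′-CGACGUCUGUCCUACGGGCAUGCAAUGACUCGUUCAACCACGAACUCAGCACCUCGACUCCAUCGCCAUUUU-3′

The mRNA is synthesized from the template strand, so it matches the coding strand with T replaced by U.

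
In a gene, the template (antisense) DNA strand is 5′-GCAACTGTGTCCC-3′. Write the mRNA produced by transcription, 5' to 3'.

5'-GGGACACAGUUGC-3'

RNA polymerase reads the template 3'→5' and synthesizes mRNA 5'→3' by base-pairing (A→U, T→A, G↔C). The complement of the template is CGTTGACACAGGG; antiparallel, so 5'→3' the coding strand is GGGACACAGTTGC. Replace T with U for the mRNA.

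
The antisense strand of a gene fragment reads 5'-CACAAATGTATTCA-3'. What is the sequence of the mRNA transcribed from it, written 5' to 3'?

5'-UGAAUACAUUUGUG-3'

RNA polymerase reads the template 3'→5' and synthesizes mRNA 5'→3' by base-pairing (A→U, T→A, G↔C). The complement of the template is GTGTTTACATAAGT; antiparallel, so 5'→3' the coding strand is TGAATACATTTGTG. Replace T with U for the mRNA.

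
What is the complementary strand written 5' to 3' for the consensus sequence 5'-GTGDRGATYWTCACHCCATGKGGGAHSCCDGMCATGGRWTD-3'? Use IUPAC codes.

Standard pairs A↔T, G↔C; ambiguity codes pair R↔Y, M↔K, W↔W, S↔S, D↔H. Complement (CACHYCTARWAGTGDGGTACMCCCTDSGGHCKGTACCYWAH), then reverse for 5'→3'.

5'-HAWYCCATGKCHGGSDTCCCMCATGGDGTGAWRATCYHCAC-3'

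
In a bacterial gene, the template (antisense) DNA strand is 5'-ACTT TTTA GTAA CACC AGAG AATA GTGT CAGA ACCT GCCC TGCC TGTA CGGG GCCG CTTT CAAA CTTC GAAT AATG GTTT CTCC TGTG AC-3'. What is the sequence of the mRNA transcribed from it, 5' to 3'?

RNA polymerase reads the template 3'→5' and synthesizes mRNA 5'→3' by base-pairing (A→U, T→A, G↔C). The complement of the template is TGAAAAATCATTGTGGTCTCTTATCACAGTCTTGGACGGGACGGACATGCCCCGGCGAAAGTTTGAAGCTTATTACCAAAGAGGACACTG; antiparallel, so 5'→3' the coding strand is GTCACAGGAGAAACCATTATTCGAAGTTTGAAAGCGGCCCCGTACAGGCAGGGCAGGTTCTGACACTATTCTCTGGTGTTACTAAAAAGT. Replace T with U for the mRNA.

5'-GUCACAGGAGAAACCAUUAUUCGAAGUUUGAAAGCGGCCCCGUACAGGCAGGGCAGGUUCUGACACUAUUCUCUGGUGUUACUAAAAAGU-3'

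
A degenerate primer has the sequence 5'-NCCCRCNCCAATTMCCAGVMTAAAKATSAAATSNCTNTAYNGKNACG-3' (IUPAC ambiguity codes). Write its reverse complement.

5'-CGTNMCNRTANAGNSATTTSATMTTTAKBCTGGKAATTGGNGYGGGN-3'

Standard pairs A↔T, G↔C; ambiguity codes pair R↔Y, M↔K, S↔S, V↔B, N↔N. Complement (NGGGYGNGGTTAAKGGTCBKATTTMTASTTTASNGANATRNCMNTGC), then reverse for 5'→3'.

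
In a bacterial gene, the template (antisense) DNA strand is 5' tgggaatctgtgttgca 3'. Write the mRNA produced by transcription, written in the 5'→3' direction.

RNA polymerase reads the template 3'→5' and synthesizes mRNA 5'→3' by base-pairing (A→U, T→A, G↔C). The complement of the template is ACCCTTAGACACAACGT; antiparallel, so 5'→3' the coding strand is TGCAACACAGATTCCCA. Replace T with U for the mRNA.

5'-UGCAACACAGAUUCCCA-3'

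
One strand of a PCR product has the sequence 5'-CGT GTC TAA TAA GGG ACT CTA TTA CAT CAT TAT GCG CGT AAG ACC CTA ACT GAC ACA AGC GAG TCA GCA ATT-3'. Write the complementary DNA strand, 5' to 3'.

The complement of CGTGTCTAATAAGGGACTCTATTACATCATTATGCGCGTAAGACCCTAACTGACACAAGCGAGTCAGCAATT is GCACAGATTATTCCCTGAGATAATGTAGTAATACGCGCATTCTGGGATTGACTGTGTTCGCTCAGTCGTTAA (A↔T, G↔C). DNA strands are antiparallel, so the complementary strand runs 3'→5'; reversing gives the 5'→3' form.

5'-AATTGCTGACTCGCTTGTGTCAGTTAGGGTCTTACGCGCATAATGATGTAATAGAGTCCCTTATTAGACACG-3'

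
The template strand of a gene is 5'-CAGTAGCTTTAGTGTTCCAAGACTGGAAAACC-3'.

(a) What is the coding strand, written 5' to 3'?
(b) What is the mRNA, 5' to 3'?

(a) 5'-GGTTTTCCAGTCTTGGAACACTAAAGCTACTG-3'
(b) 5'-GGUUUUCCAGUCUUGGAACACUAAAGCUACUG-3'

(a) The coding strand is the reverse complement of the template: complement GTCATCGAAATCACAAGGTTCTGACCTTTTGG, then reverse.
(b) mRNA has the coding-strand sequence with T→U.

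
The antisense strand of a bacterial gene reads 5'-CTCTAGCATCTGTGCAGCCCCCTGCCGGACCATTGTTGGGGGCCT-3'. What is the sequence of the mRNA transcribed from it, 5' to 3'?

RNA polymerase reads the template 3'→5' and synthesizes mRNA 5'→3' by base-pairing (A→U, T→A, G↔C). The complement of the template is GAGATCGTAGACACGTCGGGGGACGGCCTGGTAACAACCCCCGGA; antiparallel, so 5'→3' the coding strand is AGGCCCCCAACAATGGTCCGGCAGGGGGCTGCACAGATGCTAGAG. Replace T with U for the mRNA.

5'-AGGCCCCCAACAAUGGUCCGGCAGGGGGCUGCACAGAUGCUAGAG-3'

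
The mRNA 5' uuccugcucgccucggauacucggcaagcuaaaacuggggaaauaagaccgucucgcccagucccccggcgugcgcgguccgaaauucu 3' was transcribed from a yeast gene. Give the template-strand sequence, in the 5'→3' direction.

5'-AGAATTTCGGACCGCGCACGCCGGGGGACTGGGCGAGACGGTCTTATTTCCCCAGTTTTAGCTTGCCGAGTATCCGAGGCGAGCAGGAA-3'

Replace U with T to get the coding DNA strand: TTCCTGCTCGCCTCGGATACTCGGCAAGCTAAAACTGGGGAAATAAGACCGTCTCGCCCAGTCCCCCGGCGTGCGCGGTCCGAAATTCT. The template strand is its reverse complement (complement AAGGACGAGCGGAGCCTATGAGCCGTTCGATTTTGACCCCTTTATTCTGGCAGAGCGGGTCAGGGGGCCGCACGCGCCAGGCTTTAAGA, then reverse).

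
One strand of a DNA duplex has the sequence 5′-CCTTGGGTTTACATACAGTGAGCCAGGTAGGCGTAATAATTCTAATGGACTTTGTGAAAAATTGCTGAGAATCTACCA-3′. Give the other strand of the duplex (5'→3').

Pairing A↔T and G↔C gives GGAACCCAAATGTATGTCACTCGGTCCATCCGCATTATTAAGATTACCTGAAACACTTTTTAACGACTCTTAGATGGT, running 3'→5'. Reverse for the 5'→3' convention.

5'-TGGTAGATTCTCAGCAATTTTTCACAAAGTCCATTAGAATTATTACGCCTACCTGGCTCACTGTATGTAAACCCAAGG-3'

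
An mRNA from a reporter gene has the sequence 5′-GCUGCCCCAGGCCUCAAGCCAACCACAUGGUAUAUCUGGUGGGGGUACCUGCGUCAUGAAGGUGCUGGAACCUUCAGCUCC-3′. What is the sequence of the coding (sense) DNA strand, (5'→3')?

The coding DNA strand has the same 5'→3' sequence as the mRNA with U replaced by T.

5'-GCTGCCCCAGGCCTCAAGCCAACCACATGGTATATCTGGTGGGGGTACCTGCGTCATGAAGGTGCTGGAACCTTCAGCTCC-3'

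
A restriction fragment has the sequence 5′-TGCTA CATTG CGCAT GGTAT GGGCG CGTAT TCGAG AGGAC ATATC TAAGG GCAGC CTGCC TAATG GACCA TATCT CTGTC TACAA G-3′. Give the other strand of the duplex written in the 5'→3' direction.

5'-CTTGTAGACAGAGATATGGTCCATTAGGCAGGCTGCCCTTAGATATGTCCTCTCGAATACGCGCCCATACCATGCGCAATGTAGCA-3'

The complement of TGCTACATTGCGCATGGTATGGGCGCGTATTCGAGAGGACATATCTAAGGGCAGCCTGCCTAATGGACCATATCTCTGTCTACAAG is ACGATGTAACGCGTACCATACCCGCGCATAAGCTCTCCTGTATAGATTCCCGTCGGACGGATTACCTGGTATAGAGACAGATGTTC (A↔T, G↔C). DNA strands are antiparallel, so the complementary strand runs 3'→5'; reversing gives the 5'→3' form.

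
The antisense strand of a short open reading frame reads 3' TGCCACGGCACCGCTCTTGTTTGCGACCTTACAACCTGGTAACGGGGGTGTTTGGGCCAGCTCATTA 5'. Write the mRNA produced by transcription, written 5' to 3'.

Reading the template 3'→5' as shown, RNA polymerase pairs each base (A→U, T→A, G↔C) to build mRNA 5'→3' directly.

5'-ACGGUGCCGUGGCGAGAACAAACGCUGGAAUGUUGGACCAUUGCCCCCACAAACCCGGUCGAGUAAU-3'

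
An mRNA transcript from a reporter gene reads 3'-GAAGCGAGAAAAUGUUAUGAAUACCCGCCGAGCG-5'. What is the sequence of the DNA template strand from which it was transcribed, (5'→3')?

Written 5'→3' the mRNA is GCGAGCCGCCCAUAAGUAUUGUAAAAGAGCGAAG, so the coding DNA strand is GCGAGCCGCCCATAAGTATTGTAAAAGAGCGAAG. The template is its reverse complement.

5'-CTTCGCTCTTTTACAATACTTATGGGCGGCTCGC-3'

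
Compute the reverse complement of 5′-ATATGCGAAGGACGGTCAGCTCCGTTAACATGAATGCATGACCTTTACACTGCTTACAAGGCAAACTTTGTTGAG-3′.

5'-CTCAACAAAGTTTGCCTTGTAAGCAGTGTAAAGGTCATGCATTCATGTTAACGGAGCTGACCGTCCTTCGCATAT-3'

Reading the sequence 3'→5' and pairing each base (A↔T, G↔C) gives the reverse complement directly.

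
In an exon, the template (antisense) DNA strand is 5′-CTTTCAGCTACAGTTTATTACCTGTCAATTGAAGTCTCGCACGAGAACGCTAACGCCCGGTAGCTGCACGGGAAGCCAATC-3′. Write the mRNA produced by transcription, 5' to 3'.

RNA polymerase reads the template 3'→5' and synthesizes mRNA 5'→3' by base-pairing (A→U, T→A, G↔C). The complement of the template is GAAAGTCGATGTCAAATAATGGACAGTTAACTTCAGAGCGTGCTCTTGCGATTGCGGGCCATCGACGTGCCCTTCGGTTAG; antiparallel, so 5'→3' the coding strand is GATTGGCTTCCCGTGCAGCTACCGGGCGTTAGCGTTCTCGTGCGAGACTTCAATTGACAGGTAATAAACTGTAGCTGAAAG. Replace T with U for the mRNA.

5'-GAUUGGCUUCCCGUGCAGCUACCGGGCGUUAGCGUUCUCGUGCGAGACUUCAAUUGACAGGUAAUAAACUGUAGCUGAAAG-3'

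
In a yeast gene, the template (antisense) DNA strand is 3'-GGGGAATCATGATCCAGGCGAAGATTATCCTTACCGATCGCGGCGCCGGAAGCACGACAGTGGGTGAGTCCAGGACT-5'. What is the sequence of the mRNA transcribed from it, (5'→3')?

5'-CCCCUUAGUACUAGGUCCGCUUCUAAUAGGAAUGGCUAGCGCCGCGGCCUUCGUGCUGUCACCCACUCAGGUCCUGA-3'

Reading the template 3'→5' as shown, RNA polymerase pairs each base (A→U, T→A, G↔C) to build mRNA 5'→3' directly.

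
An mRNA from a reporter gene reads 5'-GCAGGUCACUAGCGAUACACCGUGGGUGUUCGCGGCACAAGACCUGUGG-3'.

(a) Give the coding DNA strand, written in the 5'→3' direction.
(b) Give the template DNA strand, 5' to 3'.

(a) The coding strand matches the mRNA with U→T.
(b) The template strand is the reverse complement of the coding strand.

(a) 5'-GCAGGTCACTAGCGATACACCGTGGGTGTTCGCGGCACAAGACCTGTGG-3'
(b) 5′-CCACAGGTCTTGTGCCGCGAACACCCACGGTGTATCGCTAGTGACCTGC-3′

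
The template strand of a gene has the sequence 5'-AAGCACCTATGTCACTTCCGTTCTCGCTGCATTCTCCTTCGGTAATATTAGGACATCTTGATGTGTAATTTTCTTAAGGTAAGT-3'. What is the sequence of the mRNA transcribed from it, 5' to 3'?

5'-ACUUACCUUAAGAAAAUUACACAUCAAGAUGUCCUAAUAUUACCGAAGGAGAAUGCAGCGAGAACGGAAGUGACAUAGGUGCUU-3'

The mRNA has the sequence of the coding strand (reverse complement of the template) with T→U. Reverse complement of AAGCACCTATGTCACTTCCGTTCTCGCTGCATTCTCCTTCGGTAATATTAGGACATCTTGATGTGTAATTTTCTTAAGGTAAGT is ACTTACCTTAAGAAAATTACACATCAAGATGTCCTAATATTACCGAAGGAGAATGCAGCGAGAACGGAAGTGACATAGGTGCTT; then T→U.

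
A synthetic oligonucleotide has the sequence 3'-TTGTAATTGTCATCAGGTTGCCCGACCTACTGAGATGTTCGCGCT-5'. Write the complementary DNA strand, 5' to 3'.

5′-AACATTAACAGTAGTCCAACGGGCTGGATGACTCTACAAGCGCGA-3′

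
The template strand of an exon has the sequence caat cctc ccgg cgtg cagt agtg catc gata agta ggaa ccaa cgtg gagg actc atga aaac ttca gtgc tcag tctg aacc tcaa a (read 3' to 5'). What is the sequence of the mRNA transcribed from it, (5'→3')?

Reading the template 3'→5' as shown, RNA polymerase pairs each base (A→U, T→A, G↔C) to build mRNA 5'→3' directly.

5'-GUUAGGAGGGCCGCACGUCAUCACGUAGCUAUUCAUCCUUGGUUGCACCUCCUGAGUACUUUUGAAGUCACGAGUCAGACUUGGAGUUU-3'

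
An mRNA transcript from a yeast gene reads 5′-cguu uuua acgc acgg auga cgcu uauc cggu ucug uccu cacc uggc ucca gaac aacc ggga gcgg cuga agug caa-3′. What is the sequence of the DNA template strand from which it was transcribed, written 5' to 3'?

Replace U with T to get the coding DNA strand: CGTTTTTAACGCACGGATGACGCTTATCCGGTTCTGTCCTCACCTGGCTCCAGAACAACCGGGAGCGGCTGAAGTGCAA. The template strand is its reverse complement (complement GCAAAAATTGCGTGCCTACTGCGAATAGGCCAAGACAGGAGTGGACCGAGGTCTTGTTGGCCCTCGCCGACTTCACGTT, then reverse).

5'-TTGCACTTCAGCCGCTCCCGGTTGTTCTGGAGCCAGGTGAGGACAGAACCGGATAAGCGTCATCCGTGCGTTAAAAACG-3'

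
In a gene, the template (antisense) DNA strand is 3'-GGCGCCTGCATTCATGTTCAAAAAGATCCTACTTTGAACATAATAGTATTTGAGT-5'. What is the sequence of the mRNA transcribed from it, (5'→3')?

5'-CCGCGGACGUAAGUACAAGUUUUUCUAGGAUGAAACUUGUAUUAUCAUAAACUCA-3'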